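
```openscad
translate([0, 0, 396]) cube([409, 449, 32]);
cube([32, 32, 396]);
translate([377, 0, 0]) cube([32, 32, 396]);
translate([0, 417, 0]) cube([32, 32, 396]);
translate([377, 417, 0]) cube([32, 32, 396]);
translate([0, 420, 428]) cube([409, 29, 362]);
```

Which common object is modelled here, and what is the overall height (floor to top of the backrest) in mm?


A chair. The overall height is 790 mm.

A slab on four corner posts with a tall panel at the back — a chair. The seat slab sits at z = 396 with thickness 32, and the 362 mm backrest starts at the seat top, so the overall height is 396 + 32 + 362 = 790 mm.


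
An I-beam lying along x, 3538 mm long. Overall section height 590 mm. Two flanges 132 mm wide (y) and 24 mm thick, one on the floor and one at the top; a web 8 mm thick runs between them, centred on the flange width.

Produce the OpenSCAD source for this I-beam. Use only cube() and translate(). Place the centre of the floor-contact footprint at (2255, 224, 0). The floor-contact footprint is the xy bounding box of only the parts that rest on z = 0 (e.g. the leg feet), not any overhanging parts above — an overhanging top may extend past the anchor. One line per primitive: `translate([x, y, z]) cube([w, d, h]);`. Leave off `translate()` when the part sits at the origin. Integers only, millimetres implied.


translate([486, 158, 0]) cube([3538, 132, 24]);
translate([486, 220, 24]) cube([3538, 8, 542]);
translate([486, 158, 566]) cube([3538, 132, 24]);


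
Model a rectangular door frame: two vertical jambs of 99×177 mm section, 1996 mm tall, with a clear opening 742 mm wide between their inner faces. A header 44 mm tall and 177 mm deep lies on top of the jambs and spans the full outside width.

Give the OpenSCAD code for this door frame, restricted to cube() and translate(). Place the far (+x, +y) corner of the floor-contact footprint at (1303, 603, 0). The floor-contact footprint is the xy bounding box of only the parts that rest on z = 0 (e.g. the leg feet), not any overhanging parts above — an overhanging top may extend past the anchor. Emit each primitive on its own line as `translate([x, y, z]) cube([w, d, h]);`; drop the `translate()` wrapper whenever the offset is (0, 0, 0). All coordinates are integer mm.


translate([363, 426, 0]) cube([99, 177, 1996]);
translate([1204, 426, 0]) cube([99, 177, 1996]);
translate([363, 426, 1996]) cube([940, 177, 44]);


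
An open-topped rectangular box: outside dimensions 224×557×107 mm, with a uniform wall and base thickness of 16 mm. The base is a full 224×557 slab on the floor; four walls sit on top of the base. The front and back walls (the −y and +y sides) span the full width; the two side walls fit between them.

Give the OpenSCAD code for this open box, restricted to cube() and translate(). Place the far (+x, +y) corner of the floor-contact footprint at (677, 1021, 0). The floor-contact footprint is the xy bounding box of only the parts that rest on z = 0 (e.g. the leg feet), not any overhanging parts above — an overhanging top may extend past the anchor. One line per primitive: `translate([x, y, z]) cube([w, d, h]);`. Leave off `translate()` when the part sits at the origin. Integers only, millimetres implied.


translate([453, 464, 0]) cube([224, 557, 16]);
translate([453, 464, 16]) cube([224, 16, 91]);
translate([453, 1005, 16]) cube([224, 16, 91]);
translate([453, 480, 16]) cube([16, 525, 91]);
translate([661, 480, 16]) cube([16, 525, 91]);


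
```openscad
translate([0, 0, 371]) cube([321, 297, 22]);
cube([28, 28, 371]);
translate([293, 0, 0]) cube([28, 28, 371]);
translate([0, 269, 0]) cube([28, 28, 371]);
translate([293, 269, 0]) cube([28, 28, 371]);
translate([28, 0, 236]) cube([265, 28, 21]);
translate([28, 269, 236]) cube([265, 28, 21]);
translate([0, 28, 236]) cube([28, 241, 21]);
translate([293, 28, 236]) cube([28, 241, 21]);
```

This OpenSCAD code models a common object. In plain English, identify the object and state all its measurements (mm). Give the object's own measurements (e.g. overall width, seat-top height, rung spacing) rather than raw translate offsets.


A four-legged stool. The seat is a 321×297×22 mm slab whose top surface is at z = 393 mm; four square legs, each 28×28 mm in cross-section, run from the floor (z = 0) to the underside of the seat, each flush with a corner of the seat. Four stretchers, 28 mm wide and 21 mm tall, connect adjacent legs with their undersides at z = 236 mm, each running between the inner faces of the legs it joins and aligned with the legs' outer faces on the other axis.


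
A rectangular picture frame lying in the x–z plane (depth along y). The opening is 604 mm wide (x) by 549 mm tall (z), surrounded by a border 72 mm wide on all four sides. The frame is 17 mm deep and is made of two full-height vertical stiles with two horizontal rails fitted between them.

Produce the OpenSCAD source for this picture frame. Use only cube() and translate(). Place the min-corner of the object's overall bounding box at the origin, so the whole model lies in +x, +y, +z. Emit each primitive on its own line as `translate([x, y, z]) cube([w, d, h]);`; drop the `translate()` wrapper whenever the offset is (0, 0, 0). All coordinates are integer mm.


cube([72, 17, 693]);
translate([676, 0, 0]) cube([72, 17, 693]);
translate([72, 0, 0]) cube([604, 17, 72]);
translate([72, 0, 621]) cube([604, 17, 72]);


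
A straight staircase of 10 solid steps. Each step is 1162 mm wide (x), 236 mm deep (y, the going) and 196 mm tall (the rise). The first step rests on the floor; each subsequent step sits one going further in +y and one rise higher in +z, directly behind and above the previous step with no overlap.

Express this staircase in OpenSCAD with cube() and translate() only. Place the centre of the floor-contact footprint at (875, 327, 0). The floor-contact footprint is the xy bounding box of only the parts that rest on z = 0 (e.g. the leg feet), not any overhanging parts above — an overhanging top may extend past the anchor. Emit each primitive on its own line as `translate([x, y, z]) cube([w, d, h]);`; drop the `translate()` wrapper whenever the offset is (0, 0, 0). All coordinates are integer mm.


translate([294, 209, 0]) cube([1162, 236, 196]);
translate([294, 445, 196]) cube([1162, 236, 196]);
translate([294, 681, 392]) cube([1162, 236, 196]);
translate([294, 917, 588]) cube([1162, 236, 196]);
translate([294, 1153, 784]) cube([1162, 236, 196]);
translate([294, 1389, 980]) cube([1162, 236, 196]);
translate([294, 1625, 1176]) cube([1162, 236, 196]);
translate([294, 1861, 1372]) cube([1162, 236, 196]);
translate([294, 2097, 1568]) cube([1162, 236, 196]);
translate([294, 2333, 1764]) cube([1162, 236, 196]);


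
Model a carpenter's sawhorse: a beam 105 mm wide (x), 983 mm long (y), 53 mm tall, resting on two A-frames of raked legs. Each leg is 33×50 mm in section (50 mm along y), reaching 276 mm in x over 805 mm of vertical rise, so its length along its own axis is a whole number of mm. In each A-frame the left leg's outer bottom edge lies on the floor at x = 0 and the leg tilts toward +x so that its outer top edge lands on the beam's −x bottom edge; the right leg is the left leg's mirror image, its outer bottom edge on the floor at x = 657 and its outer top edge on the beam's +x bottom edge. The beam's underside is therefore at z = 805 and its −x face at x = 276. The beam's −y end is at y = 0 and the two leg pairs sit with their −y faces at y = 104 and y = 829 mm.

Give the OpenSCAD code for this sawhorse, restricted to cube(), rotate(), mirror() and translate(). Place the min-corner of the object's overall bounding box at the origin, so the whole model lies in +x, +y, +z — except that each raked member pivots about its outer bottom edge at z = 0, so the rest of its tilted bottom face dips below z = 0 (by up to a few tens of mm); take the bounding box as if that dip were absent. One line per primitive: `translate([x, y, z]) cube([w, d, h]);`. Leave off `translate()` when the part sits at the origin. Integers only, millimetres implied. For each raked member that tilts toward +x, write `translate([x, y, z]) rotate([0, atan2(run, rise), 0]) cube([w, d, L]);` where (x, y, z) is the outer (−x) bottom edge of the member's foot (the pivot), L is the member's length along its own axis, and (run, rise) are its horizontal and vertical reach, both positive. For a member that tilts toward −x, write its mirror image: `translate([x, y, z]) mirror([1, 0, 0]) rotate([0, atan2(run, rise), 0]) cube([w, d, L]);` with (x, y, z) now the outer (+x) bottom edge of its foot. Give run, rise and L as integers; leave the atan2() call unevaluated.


translate([276, 0, 805]) cube([105, 983, 53]);
translate([0, 104, 0]) rotate([0, atan2(276, 805), 0]) cube([33, 50, 851]);
translate([657, 104, 0]) mirror([1, 0, 0]) rotate([0, atan2(276, 805), 0]) cube([33, 50, 851]);
translate([0, 829, 0]) rotate([0, atan2(276, 805), 0]) cube([33, 50, 851]);
translate([657, 829, 0]) mirror([1, 0, 0]) rotate([0, atan2(276, 805), 0]) cube([33, 50, 851]);


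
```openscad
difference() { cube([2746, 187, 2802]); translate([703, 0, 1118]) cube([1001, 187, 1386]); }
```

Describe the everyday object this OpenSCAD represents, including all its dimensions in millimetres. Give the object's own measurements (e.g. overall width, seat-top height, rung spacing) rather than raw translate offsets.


A wall 2746 mm long (x), 187 mm thick (y), 2802 mm tall, with a rectangular window opening cut through it. The opening is 1001 mm wide and 1386 mm tall; its sill is at z = 1118 mm and its near (−x) edge is 703 mm from the wall's −x end. The opening passes through the full wall thickness.


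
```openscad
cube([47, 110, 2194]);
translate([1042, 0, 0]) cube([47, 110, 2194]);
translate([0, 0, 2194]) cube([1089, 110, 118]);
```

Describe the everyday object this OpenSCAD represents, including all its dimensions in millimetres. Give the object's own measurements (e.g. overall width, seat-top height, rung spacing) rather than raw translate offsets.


A door frame. The clear opening is 995 mm wide and 2194 mm high. Two 47 mm wide jambs, 110 mm deep, stand either side of the opening from the floor to the top of the opening. A 118 mm thick head sits across the top of both jambs, spanning the full outside width of the frame.


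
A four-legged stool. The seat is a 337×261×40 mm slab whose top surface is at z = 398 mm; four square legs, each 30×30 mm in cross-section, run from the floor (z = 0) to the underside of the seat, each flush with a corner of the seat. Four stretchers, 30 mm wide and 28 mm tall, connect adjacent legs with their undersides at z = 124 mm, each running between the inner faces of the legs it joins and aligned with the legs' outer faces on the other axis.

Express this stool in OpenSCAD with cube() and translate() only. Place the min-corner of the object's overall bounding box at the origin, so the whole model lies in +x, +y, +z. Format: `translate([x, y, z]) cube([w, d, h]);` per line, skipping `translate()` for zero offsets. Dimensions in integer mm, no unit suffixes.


translate([0, 0, 358]) cube([337, 261, 40]);
cube([30, 30, 358]);
translate([307, 0, 0]) cube([30, 30, 358]);
translate([0, 231, 0]) cube([30, 30, 358]);
translate([307, 231, 0]) cube([30, 30, 358]);
translate([30, 0, 124]) cube([277, 30, 28]);
translate([30, 231, 124]) cube([277, 30, 28]);
translate([0, 30, 124]) cube([30, 201, 28]);
translate([307, 30, 124]) cube([30, 201, 28]);


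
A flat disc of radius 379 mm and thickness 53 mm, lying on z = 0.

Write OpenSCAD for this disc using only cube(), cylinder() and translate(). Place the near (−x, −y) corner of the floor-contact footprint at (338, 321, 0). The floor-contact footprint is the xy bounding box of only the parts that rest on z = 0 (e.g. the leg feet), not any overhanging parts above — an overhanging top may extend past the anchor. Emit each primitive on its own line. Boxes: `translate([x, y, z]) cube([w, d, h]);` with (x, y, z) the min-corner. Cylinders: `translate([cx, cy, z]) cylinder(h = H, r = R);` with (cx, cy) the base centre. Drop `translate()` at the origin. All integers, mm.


translate([717, 700, 0]) cylinder(h = 53, r = 379);


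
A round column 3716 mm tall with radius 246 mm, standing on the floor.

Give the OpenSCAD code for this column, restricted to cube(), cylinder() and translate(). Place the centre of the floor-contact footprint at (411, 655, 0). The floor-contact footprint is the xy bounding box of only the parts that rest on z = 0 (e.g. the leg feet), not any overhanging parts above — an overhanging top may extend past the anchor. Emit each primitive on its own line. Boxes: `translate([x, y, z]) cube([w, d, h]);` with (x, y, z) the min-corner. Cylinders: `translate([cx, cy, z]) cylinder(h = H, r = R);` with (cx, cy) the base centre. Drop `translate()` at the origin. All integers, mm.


translate([411, 655, 0]) cylinder(h = 3716, r = 246);


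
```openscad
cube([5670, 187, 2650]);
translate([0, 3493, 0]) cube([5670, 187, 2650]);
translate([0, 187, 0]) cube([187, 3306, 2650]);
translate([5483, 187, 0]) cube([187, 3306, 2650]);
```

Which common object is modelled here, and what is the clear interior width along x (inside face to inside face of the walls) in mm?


A house (or room) frame. The interior width is 5296 mm.

Four 2650 mm walls enclosing a rectangle with no floor or roof — a room or house frame. Outside width is 5670 mm and wall thickness is 187 mm, so the interior width is 5670 − 2 × 187 = 5296 mm.


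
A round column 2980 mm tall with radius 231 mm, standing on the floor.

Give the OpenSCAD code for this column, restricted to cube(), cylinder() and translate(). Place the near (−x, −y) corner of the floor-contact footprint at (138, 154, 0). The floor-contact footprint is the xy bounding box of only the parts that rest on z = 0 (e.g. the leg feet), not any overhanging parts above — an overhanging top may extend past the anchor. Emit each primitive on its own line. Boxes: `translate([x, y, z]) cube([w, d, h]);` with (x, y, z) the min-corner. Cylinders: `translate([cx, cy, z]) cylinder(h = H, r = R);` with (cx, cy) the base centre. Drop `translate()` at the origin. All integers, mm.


translate([369, 385, 0]) cylinder(h = 2980, r = 231);


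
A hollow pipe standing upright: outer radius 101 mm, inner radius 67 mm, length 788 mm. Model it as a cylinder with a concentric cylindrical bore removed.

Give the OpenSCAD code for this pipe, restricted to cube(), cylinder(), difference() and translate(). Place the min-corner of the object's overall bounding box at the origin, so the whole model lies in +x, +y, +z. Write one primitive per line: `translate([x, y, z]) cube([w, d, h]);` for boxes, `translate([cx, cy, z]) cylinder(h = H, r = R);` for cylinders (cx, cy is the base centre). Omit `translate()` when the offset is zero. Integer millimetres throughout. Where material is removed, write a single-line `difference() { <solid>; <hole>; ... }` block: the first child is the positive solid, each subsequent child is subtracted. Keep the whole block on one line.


difference() { translate([101, 101, 0]) cylinder(h = 788, r = 101); translate([101, 101, 0]) cylinder(h = 788, r = 67); }


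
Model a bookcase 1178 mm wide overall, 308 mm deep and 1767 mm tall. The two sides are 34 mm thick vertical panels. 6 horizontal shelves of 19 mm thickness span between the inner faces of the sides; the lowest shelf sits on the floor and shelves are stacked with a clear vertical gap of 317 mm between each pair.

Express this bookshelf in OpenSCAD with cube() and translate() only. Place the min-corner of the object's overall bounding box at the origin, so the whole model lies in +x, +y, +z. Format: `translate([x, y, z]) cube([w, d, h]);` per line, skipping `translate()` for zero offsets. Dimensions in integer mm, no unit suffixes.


cube([34, 308, 1767]);
translate([1144, 0, 0]) cube([34, 308, 1767]);
translate([34, 0, 0]) cube([1110, 308, 19]);
translate([34, 0, 336]) cube([1110, 308, 19]);
translate([34, 0, 672]) cube([1110, 308, 19]);
translate([34, 0, 1008]) cube([1110, 308, 19]);
translate([34, 0, 1344]) cube([1110, 308, 19]);
translate([34, 0, 1680]) cube([1110, 308, 19]);


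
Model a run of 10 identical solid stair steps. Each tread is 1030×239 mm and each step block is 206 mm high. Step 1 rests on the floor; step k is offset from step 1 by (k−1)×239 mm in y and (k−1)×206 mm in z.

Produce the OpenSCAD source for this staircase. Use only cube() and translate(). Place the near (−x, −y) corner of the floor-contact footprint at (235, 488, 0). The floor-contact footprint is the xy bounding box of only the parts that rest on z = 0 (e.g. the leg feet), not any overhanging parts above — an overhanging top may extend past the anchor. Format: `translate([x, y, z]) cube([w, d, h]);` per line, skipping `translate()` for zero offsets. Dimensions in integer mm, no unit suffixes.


translate([235, 488, 0]) cube([1030, 239, 206]);
translate([235, 727, 206]) cube([1030, 239, 206]);
translate([235, 966, 412]) cube([1030, 239, 206]);
translate([235, 1205, 618]) cube([1030, 239, 206]);
translate([235, 1444, 824]) cube([1030, 239, 206]);
translate([235, 1683, 1030]) cube([1030, 239, 206]);
translate([235, 1922, 1236]) cube([1030, 239, 206]);
translate([235, 2161, 1442]) cube([1030, 239, 206]);
translate([235, 2400, 1648]) cube([1030, 239, 206]);
translate([235, 2639, 1854]) cube([1030, 239, 206]);


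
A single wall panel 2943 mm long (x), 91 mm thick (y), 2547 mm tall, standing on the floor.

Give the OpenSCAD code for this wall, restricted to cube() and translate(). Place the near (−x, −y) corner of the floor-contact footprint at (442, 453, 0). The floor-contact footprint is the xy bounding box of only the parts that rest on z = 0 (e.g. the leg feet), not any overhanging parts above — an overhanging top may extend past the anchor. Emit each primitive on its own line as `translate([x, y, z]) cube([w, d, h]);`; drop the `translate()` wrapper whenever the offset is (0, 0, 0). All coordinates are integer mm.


translate([442, 453, 0]) cube([2943, 91, 2547]);


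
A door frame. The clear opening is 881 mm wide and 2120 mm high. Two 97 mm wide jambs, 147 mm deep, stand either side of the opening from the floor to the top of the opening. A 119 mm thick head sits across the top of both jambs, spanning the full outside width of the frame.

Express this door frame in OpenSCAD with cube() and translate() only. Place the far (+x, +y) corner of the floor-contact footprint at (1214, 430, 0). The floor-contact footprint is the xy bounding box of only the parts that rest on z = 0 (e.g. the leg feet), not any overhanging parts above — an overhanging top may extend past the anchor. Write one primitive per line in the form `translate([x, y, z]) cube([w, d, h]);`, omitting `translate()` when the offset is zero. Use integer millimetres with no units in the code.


translate([139, 283, 0]) cube([97, 147, 2120]);
translate([1117, 283, 0]) cube([97, 147, 2120]);
translate([139, 283, 2120]) cube([1075, 147, 119]);


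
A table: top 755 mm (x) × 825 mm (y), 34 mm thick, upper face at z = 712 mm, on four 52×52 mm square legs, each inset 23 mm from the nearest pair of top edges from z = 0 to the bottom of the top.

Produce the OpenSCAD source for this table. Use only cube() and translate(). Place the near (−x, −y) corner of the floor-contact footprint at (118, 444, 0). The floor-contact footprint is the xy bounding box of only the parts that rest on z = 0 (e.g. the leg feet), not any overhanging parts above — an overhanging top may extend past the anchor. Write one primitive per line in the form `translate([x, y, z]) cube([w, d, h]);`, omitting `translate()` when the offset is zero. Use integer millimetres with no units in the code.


translate([95, 421, 678]) cube([755, 825, 34]);
translate([118, 444, 0]) cube([52, 52, 678]);
translate([775, 444, 0]) cube([52, 52, 678]);
translate([118, 1171, 0]) cube([52, 52, 678]);
translate([775, 1171, 0]) cube([52, 52, 678]);


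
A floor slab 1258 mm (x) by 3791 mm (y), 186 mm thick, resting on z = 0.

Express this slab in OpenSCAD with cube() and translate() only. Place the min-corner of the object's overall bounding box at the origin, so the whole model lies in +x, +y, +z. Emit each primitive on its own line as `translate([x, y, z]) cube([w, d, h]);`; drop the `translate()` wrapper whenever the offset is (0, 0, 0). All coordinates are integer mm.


cube([1258, 3791, 186]);


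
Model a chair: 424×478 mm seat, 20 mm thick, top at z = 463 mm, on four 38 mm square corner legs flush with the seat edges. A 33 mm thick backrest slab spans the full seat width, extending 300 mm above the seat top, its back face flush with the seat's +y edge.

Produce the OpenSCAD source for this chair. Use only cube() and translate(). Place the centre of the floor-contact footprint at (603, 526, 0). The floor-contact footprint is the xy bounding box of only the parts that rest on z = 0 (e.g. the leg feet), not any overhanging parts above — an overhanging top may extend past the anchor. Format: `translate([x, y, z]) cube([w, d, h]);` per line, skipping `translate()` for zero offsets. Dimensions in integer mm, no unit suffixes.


translate([391, 287, 443]) cube([424, 478, 20]);
translate([391, 287, 0]) cube([38, 38, 443]);
translate([777, 287, 0]) cube([38, 38, 443]);
translate([391, 727, 0]) cube([38, 38, 443]);
translate([777, 727, 0]) cube([38, 38, 443]);
translate([391, 732, 463]) cube([424, 33, 300]);


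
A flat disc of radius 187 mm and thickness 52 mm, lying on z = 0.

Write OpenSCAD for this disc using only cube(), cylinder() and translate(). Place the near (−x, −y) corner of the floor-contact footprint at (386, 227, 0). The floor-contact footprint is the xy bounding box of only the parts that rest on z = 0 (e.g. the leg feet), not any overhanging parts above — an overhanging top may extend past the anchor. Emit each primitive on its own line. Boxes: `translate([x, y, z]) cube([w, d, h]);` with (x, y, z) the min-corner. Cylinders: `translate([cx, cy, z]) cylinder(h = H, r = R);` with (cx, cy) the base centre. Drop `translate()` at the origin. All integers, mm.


translate([573, 414, 0]) cylinder(h = 52, r = 187);


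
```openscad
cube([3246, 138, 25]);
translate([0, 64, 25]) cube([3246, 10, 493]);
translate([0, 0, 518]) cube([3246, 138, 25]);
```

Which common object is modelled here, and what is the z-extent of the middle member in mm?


An I-beam. The web height is 493 mm.

Two wide flanges with a thin centred web — an I-beam. Overall 543 mm minus two 25 mm flanges gives a web of 543 − 2·25 = 493 mm.


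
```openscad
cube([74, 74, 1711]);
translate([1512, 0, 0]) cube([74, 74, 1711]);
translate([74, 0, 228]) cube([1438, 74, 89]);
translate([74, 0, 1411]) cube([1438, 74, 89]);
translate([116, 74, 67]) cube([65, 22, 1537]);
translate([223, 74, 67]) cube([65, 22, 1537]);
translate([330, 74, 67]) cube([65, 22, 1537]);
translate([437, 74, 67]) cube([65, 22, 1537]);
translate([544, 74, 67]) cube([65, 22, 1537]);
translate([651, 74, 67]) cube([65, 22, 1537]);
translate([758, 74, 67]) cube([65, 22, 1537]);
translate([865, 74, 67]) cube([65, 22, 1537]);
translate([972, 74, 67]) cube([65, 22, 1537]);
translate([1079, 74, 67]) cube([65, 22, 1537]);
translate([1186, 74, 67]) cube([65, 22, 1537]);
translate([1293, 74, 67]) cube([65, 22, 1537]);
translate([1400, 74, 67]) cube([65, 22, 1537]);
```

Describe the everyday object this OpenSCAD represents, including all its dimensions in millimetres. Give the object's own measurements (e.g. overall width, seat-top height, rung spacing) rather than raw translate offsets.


A fence section. Two 74×74 mm posts, 1711 mm tall, stand on the floor with a clear span of 1438 mm between their inner faces. Two horizontal rails of 74×89 mm section span the gap between the posts with their undersides at z = 228 mm and z = 1411 mm, flush with the posts' −y face. 13 pickets, each 65 mm wide, 22 mm thick and 1537 mm tall, are fixed to the +y face of the rails with their bottoms at z = 67 mm, spaced across the span with a 42 mm gap after the −x post and between neighbouring pickets, with 47 mm left before the +x post.


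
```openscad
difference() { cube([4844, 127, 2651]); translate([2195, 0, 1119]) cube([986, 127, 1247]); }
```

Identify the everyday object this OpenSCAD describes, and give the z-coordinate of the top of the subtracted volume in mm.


A wall with a window opening. The window head height is 2366 mm.

A wall with a rectangular opening subtracted — a window. Sill at z = 1119, opening 1247 mm tall, so the head is at 1119 + 1247 = 2366 mm.


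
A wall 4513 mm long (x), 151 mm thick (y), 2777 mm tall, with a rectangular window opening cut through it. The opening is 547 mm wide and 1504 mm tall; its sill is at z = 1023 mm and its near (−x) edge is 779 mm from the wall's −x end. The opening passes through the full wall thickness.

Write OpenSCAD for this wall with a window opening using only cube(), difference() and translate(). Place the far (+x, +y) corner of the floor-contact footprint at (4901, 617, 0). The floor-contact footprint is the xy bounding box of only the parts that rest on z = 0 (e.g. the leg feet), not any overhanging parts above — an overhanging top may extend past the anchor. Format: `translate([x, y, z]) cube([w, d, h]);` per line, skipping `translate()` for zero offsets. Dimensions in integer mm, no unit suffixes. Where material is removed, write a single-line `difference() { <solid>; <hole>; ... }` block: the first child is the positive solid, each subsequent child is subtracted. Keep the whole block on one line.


difference() { translate([388, 466, 0]) cube([4513, 151, 2777]); translate([1167, 466, 1023]) cube([547, 151, 1504]); }


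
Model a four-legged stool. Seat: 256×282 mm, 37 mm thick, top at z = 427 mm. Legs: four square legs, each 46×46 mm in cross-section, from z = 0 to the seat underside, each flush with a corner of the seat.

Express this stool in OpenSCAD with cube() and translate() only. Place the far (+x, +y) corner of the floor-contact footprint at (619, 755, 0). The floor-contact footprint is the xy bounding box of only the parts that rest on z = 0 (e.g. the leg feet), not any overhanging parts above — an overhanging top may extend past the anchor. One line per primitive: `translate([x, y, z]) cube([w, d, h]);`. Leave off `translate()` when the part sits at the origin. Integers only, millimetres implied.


translate([363, 473, 390]) cube([256, 282, 37]);
translate([363, 473, 0]) cube([46, 46, 390]);
translate([573, 473, 0]) cube([46, 46, 390]);
translate([363, 709, 0]) cube([46, 46, 390]);
translate([573, 709, 0]) cube([46, 46, 390]);


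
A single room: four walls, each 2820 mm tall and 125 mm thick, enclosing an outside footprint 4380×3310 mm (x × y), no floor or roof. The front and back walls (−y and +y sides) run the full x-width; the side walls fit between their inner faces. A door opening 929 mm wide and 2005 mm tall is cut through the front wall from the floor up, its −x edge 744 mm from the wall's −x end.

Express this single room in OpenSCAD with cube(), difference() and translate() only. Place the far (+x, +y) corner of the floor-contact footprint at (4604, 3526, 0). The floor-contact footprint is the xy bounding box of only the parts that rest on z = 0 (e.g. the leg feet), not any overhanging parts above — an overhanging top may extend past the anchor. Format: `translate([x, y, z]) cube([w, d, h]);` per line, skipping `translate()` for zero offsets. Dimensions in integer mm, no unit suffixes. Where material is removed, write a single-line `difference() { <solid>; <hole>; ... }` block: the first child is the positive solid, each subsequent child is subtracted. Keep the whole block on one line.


difference() { translate([224, 216, 0]) cube([4380, 125, 2820]); translate([968, 216, 0]) cube([929, 125, 2005]); }
translate([224, 3401, 0]) cube([4380, 125, 2820]);
translate([224, 341, 0]) cube([125, 3060, 2820]);
translate([4479, 341, 0]) cube([125, 3060, 2820]);


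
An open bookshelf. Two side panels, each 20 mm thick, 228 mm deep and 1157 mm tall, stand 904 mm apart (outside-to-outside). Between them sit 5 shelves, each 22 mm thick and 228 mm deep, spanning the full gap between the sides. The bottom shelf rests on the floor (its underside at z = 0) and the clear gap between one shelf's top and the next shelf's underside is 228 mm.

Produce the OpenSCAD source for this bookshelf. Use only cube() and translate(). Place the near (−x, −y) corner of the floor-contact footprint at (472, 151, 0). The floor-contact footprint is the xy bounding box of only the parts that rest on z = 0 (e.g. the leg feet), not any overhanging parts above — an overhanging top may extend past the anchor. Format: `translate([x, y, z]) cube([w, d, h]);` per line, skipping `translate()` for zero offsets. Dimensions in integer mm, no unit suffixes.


translate([472, 151, 0]) cube([20, 228, 1157]);
translate([1356, 151, 0]) cube([20, 228, 1157]);
translate([492, 151, 0]) cube([864, 228, 22]);
translate([492, 151, 250]) cube([864, 228, 22]);
translate([492, 151, 500]) cube([864, 228, 22]);
translate([492, 151, 750]) cube([864, 228, 22]);
translate([492, 151, 1000]) cube([864, 228, 22]);


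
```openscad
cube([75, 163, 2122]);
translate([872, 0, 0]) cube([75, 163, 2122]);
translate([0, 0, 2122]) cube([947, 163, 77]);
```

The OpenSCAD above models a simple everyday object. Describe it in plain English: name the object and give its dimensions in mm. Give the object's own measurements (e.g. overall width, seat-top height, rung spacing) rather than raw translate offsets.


A door frame. The clear opening is 797 mm wide and 2122 mm high. Two 75 mm wide jambs, 163 mm deep, stand either side of the opening from the floor to the top of the opening. A 77 mm thick head sits across the top of both jambs, spanning the full outside width of the frame.


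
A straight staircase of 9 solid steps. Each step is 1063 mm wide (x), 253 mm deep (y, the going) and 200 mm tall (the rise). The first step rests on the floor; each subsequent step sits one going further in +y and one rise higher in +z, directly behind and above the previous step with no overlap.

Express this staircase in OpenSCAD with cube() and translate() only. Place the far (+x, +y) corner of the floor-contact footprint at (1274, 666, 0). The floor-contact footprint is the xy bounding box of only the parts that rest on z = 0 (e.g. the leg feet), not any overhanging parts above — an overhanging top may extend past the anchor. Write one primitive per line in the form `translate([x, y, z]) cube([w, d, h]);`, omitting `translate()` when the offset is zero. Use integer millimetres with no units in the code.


translate([211, 413, 0]) cube([1063, 253, 200]);
translate([211, 666, 200]) cube([1063, 253, 200]);
translate([211, 919, 400]) cube([1063, 253, 200]);
translate([211, 1172, 600]) cube([1063, 253, 200]);
translate([211, 1425, 800]) cube([1063, 253, 200]);
translate([211, 1678, 1000]) cube([1063, 253, 200]);
translate([211, 1931, 1200]) cube([1063, 253, 200]);
translate([211, 2184, 1400]) cube([1063, 253, 200]);
translate([211, 2437, 1600]) cube([1063, 253, 200]);


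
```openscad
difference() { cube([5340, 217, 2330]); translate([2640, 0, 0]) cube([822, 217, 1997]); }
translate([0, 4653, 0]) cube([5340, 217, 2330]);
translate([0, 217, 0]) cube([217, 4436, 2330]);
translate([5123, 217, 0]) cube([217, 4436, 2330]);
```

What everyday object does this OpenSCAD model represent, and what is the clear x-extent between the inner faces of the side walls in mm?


A single room. The interior width is 4906 mm.

Four walls enclosing a rectangle with a door in the front wall — a room. Outside width 5340 minus two 217 mm walls gives 4906 mm.


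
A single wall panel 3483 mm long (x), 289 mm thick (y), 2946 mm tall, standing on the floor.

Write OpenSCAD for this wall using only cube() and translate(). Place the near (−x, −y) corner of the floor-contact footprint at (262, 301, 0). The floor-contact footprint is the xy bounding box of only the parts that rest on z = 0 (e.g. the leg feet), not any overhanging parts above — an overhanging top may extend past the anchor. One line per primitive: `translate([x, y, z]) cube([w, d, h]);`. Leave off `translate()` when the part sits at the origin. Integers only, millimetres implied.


translate([262, 301, 0]) cube([3483, 289, 2946]);


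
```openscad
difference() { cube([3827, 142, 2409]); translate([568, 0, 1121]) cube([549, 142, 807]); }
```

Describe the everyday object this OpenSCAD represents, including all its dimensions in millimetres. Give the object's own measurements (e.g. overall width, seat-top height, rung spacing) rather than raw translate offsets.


A wall 3827 mm long (x), 142 mm thick (y), 2409 mm tall, with a rectangular window opening cut through it. The opening is 549 mm wide and 807 mm tall; its sill is at z = 1121 mm and its near (−x) edge is 568 mm from the wall's −x end. The opening passes through the full wall thickness.


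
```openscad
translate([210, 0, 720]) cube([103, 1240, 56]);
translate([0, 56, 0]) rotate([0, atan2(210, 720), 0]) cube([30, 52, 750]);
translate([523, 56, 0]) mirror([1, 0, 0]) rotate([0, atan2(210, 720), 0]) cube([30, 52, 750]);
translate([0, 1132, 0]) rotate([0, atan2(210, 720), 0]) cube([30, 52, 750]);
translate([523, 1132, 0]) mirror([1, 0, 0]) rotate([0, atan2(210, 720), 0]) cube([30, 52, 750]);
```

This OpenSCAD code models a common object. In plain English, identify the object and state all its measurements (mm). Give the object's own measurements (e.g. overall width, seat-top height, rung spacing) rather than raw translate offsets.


A sawhorse. A 103×1240×56 mm beam (x, y, z) sits on two A-frame leg pairs. Each pair is two raked legs of 30×52 mm section (52 mm along y) splaying symmetrically in x. Each leg rises 720 mm vertically over 210 mm of horizontal reach and is 750 mm long along its own axis. Every leg's outer bottom edge rests on the floor and its outer top edge meets a bottom edge of the beam — the left legs (tilting toward +x) meet the beam's −x bottom edge, the right legs (their mirror images, tilting toward −x) meet its +x bottom edge — so the leg tops tuck under the beam, the beam's underside is 720 mm above the floor, and the feet are 523 mm apart outside-to-outside with the beam centred between them. The two leg pairs are set in 56 mm from either end of the beam.


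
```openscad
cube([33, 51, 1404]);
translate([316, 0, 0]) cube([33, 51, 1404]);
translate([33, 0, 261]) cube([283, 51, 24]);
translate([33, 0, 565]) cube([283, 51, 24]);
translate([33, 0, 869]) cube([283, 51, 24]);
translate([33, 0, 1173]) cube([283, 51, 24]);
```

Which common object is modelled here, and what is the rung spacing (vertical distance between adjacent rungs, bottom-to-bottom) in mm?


A ladder. The rung spacing is 304 mm.

Two tall 33×51 posts with 4 short bars between them — a ladder. Adjacent rungs sit at z = 261 and z = 565, so the spacing is 565 − 261 = 304 mm.


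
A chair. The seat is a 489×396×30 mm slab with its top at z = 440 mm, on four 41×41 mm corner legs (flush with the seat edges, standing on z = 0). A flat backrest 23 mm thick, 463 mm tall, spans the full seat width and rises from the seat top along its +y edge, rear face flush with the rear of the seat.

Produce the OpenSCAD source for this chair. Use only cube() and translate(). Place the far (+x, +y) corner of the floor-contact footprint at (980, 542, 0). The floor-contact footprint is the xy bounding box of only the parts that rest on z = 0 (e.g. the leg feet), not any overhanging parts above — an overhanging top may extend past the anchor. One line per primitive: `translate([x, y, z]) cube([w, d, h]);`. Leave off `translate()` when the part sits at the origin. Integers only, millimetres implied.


translate([491, 146, 410]) cube([489, 396, 30]);
translate([491, 146, 0]) cube([41, 41, 410]);
translate([939, 146, 0]) cube([41, 41, 410]);
translate([491, 501, 0]) cube([41, 41, 410]);
translate([939, 501, 0]) cube([41, 41, 410]);
translate([491, 519, 440]) cube([489, 23, 463]);


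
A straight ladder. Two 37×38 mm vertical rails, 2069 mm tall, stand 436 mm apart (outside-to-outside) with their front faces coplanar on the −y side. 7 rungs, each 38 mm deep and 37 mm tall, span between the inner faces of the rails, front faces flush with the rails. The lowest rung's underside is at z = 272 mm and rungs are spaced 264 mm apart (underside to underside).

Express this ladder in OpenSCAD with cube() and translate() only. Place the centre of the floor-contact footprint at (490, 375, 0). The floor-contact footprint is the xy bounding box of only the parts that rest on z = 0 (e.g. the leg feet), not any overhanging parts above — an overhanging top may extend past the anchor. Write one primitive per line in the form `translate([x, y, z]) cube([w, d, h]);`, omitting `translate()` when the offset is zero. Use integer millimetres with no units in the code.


translate([272, 356, 0]) cube([37, 38, 2069]);
translate([671, 356, 0]) cube([37, 38, 2069]);
translate([309, 356, 272]) cube([362, 38, 37]);
translate([309, 356, 536]) cube([362, 38, 37]);
translate([309, 356, 800]) cube([362, 38, 37]);
translate([309, 356, 1064]) cube([362, 38, 37]);
translate([309, 356, 1328]) cube([362, 38, 37]);
translate([309, 356, 1592]) cube([362, 38, 37]);
translate([309, 356, 1856]) cube([362, 38, 37]);


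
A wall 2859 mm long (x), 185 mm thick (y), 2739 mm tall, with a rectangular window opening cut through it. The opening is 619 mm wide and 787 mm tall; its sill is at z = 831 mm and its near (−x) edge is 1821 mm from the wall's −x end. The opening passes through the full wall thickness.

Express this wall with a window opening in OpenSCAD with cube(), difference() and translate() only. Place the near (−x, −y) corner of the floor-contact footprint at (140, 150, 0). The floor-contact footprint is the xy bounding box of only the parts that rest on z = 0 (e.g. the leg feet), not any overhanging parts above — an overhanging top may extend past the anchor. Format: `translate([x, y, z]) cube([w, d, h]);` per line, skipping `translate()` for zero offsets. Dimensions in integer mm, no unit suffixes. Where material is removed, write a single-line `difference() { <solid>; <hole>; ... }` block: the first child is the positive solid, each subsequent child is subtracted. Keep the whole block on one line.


difference() { translate([140, 150, 0]) cube([2859, 185, 2739]); translate([1961, 150, 831]) cube([619, 185, 787]); }


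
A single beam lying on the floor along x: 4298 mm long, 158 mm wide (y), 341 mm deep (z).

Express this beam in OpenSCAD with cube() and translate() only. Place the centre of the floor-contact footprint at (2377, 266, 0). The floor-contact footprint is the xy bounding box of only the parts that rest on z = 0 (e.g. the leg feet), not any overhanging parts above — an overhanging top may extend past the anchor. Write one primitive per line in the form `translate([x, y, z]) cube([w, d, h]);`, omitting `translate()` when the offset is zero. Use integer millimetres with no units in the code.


translate([228, 187, 0]) cube([4298, 158, 341]);


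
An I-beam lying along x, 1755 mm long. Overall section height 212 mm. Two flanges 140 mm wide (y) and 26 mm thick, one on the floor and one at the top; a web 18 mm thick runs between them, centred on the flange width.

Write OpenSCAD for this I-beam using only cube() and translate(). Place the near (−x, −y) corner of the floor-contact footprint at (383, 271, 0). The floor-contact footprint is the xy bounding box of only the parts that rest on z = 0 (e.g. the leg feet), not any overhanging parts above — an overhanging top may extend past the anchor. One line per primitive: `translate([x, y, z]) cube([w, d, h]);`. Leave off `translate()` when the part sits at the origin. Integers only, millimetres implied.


translate([383, 271, 0]) cube([1755, 140, 26]);
translate([383, 332, 26]) cube([1755, 18, 160]);
translate([383, 271, 186]) cube([1755, 140, 26]);
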